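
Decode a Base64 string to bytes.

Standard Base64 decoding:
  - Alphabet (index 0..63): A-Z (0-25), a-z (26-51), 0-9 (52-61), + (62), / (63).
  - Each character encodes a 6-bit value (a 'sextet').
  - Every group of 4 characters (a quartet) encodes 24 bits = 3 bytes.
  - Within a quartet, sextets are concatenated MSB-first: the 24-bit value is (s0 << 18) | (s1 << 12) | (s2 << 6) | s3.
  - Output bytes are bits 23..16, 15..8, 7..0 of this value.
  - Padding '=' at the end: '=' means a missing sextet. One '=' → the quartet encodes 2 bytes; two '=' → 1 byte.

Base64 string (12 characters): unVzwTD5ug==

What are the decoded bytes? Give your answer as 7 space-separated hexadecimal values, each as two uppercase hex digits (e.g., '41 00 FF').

After char 0 ('u'=46): chars_in_quartet=1 acc=0x2E bytes_emitted=0
After char 1 ('n'=39): chars_in_quartet=2 acc=0xBA7 bytes_emitted=0
After char 2 ('V'=21): chars_in_quartet=3 acc=0x2E9D5 bytes_emitted=0
After char 3 ('z'=51): chars_in_quartet=4 acc=0xBA7573 -> emit BA 75 73, reset; bytes_emitted=3
After char 4 ('w'=48): chars_in_quartet=1 acc=0x30 bytes_emitted=3
After char 5 ('T'=19): chars_in_quartet=2 acc=0xC13 bytes_emitted=3
After char 6 ('D'=3): chars_in_quartet=3 acc=0x304C3 bytes_emitted=3
After char 7 ('5'=57): chars_in_quartet=4 acc=0xC130F9 -> emit C1 30 F9, reset; bytes_emitted=6
After char 8 ('u'=46): chars_in_quartet=1 acc=0x2E bytes_emitted=6
After char 9 ('g'=32): chars_in_quartet=2 acc=0xBA0 bytes_emitted=6
Padding '==': partial quartet acc=0xBA0 -> emit BA; bytes_emitted=7

Answer: BA 75 73 C1 30 F9 BA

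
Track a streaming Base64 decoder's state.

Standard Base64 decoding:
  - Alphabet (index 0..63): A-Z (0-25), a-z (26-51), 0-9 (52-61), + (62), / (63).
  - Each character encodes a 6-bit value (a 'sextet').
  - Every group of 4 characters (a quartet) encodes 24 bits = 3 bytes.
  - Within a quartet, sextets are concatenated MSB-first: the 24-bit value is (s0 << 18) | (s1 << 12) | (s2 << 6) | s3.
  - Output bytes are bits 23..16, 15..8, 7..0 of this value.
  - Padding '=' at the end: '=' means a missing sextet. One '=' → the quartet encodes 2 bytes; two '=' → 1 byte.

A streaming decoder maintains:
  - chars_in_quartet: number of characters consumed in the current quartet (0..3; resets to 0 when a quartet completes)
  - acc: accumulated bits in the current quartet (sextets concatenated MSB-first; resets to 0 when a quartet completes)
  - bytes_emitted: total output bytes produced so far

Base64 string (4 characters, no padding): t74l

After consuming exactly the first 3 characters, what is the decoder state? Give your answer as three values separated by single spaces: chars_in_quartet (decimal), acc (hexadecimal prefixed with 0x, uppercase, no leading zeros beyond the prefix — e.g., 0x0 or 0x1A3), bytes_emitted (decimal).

Answer: 3 0x2DEF8 0

Derivation:
After char 0 ('t'=45): chars_in_quartet=1 acc=0x2D bytes_emitted=0
After char 1 ('7'=59): chars_in_quartet=2 acc=0xB7B bytes_emitted=0
After char 2 ('4'=56): chars_in_quartet=3 acc=0x2DEF8 bytes_emitted=0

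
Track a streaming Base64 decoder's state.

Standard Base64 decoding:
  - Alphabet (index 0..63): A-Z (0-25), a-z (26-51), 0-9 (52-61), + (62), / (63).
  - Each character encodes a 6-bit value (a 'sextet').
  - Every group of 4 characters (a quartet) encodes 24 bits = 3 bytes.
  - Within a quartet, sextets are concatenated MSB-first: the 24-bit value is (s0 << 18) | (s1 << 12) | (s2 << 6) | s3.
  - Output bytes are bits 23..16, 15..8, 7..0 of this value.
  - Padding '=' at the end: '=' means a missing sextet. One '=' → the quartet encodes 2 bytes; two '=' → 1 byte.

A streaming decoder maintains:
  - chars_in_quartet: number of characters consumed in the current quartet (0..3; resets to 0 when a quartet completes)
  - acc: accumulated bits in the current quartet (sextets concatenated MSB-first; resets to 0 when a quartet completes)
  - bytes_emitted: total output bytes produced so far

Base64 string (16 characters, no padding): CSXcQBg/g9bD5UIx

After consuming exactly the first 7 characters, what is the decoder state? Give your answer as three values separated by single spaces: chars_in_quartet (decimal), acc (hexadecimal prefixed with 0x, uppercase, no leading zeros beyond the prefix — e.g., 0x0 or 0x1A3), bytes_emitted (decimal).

After char 0 ('C'=2): chars_in_quartet=1 acc=0x2 bytes_emitted=0
After char 1 ('S'=18): chars_in_quartet=2 acc=0x92 bytes_emitted=0
After char 2 ('X'=23): chars_in_quartet=3 acc=0x2497 bytes_emitted=0
After char 3 ('c'=28): chars_in_quartet=4 acc=0x925DC -> emit 09 25 DC, reset; bytes_emitted=3
After char 4 ('Q'=16): chars_in_quartet=1 acc=0x10 bytes_emitted=3
After char 5 ('B'=1): chars_in_quartet=2 acc=0x401 bytes_emitted=3
After char 6 ('g'=32): chars_in_quartet=3 acc=0x10060 bytes_emitted=3

Answer: 3 0x10060 3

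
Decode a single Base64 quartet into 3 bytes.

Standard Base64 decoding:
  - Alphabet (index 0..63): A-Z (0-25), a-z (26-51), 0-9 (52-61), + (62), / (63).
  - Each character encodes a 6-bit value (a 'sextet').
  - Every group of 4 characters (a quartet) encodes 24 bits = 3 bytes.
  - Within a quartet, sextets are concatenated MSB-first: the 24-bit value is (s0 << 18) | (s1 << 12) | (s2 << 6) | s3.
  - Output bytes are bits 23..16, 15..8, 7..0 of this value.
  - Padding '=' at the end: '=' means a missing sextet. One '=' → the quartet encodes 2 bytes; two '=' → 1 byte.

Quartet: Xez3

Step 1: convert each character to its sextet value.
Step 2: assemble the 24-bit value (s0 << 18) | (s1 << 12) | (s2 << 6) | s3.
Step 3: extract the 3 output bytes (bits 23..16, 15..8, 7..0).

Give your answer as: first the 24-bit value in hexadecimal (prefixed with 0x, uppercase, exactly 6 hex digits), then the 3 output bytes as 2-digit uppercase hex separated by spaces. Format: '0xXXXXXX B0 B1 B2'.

Sextets: X=23, e=30, z=51, 3=55
24-bit: (23<<18) | (30<<12) | (51<<6) | 55
      = 0x5C0000 | 0x01E000 | 0x000CC0 | 0x000037
      = 0x5DECF7
Bytes: (v>>16)&0xFF=5D, (v>>8)&0xFF=EC, v&0xFF=F7

Answer: 0x5DECF7 5D EC F7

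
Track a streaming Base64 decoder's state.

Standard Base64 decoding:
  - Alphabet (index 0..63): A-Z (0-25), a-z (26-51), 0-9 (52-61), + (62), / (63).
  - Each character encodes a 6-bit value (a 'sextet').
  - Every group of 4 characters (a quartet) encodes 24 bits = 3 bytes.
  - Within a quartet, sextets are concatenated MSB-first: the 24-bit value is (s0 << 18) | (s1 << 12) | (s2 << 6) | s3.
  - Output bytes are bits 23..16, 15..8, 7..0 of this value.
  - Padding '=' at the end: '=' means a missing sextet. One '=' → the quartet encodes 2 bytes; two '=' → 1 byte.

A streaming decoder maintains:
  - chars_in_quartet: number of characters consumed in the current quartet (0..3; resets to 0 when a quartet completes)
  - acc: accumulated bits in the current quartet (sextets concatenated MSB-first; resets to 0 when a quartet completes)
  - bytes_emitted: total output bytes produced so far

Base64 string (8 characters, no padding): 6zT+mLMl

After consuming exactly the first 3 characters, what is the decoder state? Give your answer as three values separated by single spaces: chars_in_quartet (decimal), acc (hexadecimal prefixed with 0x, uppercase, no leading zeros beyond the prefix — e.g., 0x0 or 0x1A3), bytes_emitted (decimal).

After char 0 ('6'=58): chars_in_quartet=1 acc=0x3A bytes_emitted=0
After char 1 ('z'=51): chars_in_quartet=2 acc=0xEB3 bytes_emitted=0
After char 2 ('T'=19): chars_in_quartet=3 acc=0x3ACD3 bytes_emitted=0

Answer: 3 0x3ACD3 0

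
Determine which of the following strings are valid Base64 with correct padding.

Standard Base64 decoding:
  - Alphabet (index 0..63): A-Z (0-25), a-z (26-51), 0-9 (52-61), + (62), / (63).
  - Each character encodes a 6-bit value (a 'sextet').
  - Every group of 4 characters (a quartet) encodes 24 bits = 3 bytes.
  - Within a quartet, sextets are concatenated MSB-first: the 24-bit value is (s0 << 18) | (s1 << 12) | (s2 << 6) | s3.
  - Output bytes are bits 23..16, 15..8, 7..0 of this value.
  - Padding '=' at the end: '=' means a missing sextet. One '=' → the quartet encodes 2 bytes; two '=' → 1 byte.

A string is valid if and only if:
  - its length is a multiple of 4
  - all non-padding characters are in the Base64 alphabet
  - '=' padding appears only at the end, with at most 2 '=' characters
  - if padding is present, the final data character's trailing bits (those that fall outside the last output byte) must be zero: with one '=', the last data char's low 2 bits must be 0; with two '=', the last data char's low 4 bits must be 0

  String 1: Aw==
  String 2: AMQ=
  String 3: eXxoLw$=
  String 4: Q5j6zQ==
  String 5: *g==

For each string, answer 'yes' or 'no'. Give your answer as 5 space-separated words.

Answer: yes yes no yes no

Derivation:
String 1: 'Aw==' → valid
String 2: 'AMQ=' → valid
String 3: 'eXxoLw$=' → invalid (bad char(s): ['$'])
String 4: 'Q5j6zQ==' → valid
String 5: '*g==' → invalid (bad char(s): ['*'])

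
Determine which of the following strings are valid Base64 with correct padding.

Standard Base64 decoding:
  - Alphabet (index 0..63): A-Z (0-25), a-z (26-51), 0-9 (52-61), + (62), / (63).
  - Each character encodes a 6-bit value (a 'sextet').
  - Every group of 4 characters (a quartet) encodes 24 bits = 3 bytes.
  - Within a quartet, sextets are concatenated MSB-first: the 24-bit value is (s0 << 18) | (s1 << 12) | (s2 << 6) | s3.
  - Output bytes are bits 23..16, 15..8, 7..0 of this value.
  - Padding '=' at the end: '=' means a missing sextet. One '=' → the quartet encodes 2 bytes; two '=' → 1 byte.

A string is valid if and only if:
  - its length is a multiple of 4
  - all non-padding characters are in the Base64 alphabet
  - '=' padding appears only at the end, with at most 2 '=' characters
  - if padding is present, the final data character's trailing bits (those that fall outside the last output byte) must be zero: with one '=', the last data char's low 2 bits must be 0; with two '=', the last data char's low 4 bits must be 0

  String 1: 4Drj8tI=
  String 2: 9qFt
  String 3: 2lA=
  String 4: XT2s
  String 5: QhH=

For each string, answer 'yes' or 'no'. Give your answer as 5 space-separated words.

Answer: yes yes yes yes no

Derivation:
String 1: '4Drj8tI=' → valid
String 2: '9qFt' → valid
String 3: '2lA=' → valid
String 4: 'XT2s' → valid
String 5: 'QhH=' → invalid (bad trailing bits)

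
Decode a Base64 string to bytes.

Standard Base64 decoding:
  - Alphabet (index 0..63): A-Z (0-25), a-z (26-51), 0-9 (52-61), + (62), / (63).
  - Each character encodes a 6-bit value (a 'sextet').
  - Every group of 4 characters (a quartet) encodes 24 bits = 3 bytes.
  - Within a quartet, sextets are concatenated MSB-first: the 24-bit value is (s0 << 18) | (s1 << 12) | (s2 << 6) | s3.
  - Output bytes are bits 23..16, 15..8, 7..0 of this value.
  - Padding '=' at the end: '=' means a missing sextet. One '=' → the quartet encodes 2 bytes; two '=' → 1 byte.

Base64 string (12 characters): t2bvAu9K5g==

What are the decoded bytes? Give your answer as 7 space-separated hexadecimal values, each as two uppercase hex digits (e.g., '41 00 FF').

After char 0 ('t'=45): chars_in_quartet=1 acc=0x2D bytes_emitted=0
After char 1 ('2'=54): chars_in_quartet=2 acc=0xB76 bytes_emitted=0
After char 2 ('b'=27): chars_in_quartet=3 acc=0x2DD9B bytes_emitted=0
After char 3 ('v'=47): chars_in_quartet=4 acc=0xB766EF -> emit B7 66 EF, reset; bytes_emitted=3
After char 4 ('A'=0): chars_in_quartet=1 acc=0x0 bytes_emitted=3
After char 5 ('u'=46): chars_in_quartet=2 acc=0x2E bytes_emitted=3
After char 6 ('9'=61): chars_in_quartet=3 acc=0xBBD bytes_emitted=3
After char 7 ('K'=10): chars_in_quartet=4 acc=0x2EF4A -> emit 02 EF 4A, reset; bytes_emitted=6
After char 8 ('5'=57): chars_in_quartet=1 acc=0x39 bytes_emitted=6
After char 9 ('g'=32): chars_in_quartet=2 acc=0xE60 bytes_emitted=6
Padding '==': partial quartet acc=0xE60 -> emit E6; bytes_emitted=7

Answer: B7 66 EF 02 EF 4A E6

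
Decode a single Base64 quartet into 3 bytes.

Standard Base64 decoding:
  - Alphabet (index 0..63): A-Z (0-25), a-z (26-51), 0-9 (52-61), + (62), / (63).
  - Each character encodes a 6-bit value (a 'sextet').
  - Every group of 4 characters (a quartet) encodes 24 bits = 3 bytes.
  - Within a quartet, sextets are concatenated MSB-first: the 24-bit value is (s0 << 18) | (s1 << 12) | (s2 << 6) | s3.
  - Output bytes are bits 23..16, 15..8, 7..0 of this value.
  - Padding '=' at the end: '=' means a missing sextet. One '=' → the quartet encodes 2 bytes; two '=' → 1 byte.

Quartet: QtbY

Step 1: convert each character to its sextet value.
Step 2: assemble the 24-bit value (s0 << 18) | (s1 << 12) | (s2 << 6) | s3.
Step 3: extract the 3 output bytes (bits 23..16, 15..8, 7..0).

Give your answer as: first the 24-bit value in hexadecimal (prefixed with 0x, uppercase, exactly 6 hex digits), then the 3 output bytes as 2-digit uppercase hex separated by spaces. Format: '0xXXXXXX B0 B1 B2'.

Sextets: Q=16, t=45, b=27, Y=24
24-bit: (16<<18) | (45<<12) | (27<<6) | 24
      = 0x400000 | 0x02D000 | 0x0006C0 | 0x000018
      = 0x42D6D8
Bytes: (v>>16)&0xFF=42, (v>>8)&0xFF=D6, v&0xFF=D8

Answer: 0x42D6D8 42 D6 D8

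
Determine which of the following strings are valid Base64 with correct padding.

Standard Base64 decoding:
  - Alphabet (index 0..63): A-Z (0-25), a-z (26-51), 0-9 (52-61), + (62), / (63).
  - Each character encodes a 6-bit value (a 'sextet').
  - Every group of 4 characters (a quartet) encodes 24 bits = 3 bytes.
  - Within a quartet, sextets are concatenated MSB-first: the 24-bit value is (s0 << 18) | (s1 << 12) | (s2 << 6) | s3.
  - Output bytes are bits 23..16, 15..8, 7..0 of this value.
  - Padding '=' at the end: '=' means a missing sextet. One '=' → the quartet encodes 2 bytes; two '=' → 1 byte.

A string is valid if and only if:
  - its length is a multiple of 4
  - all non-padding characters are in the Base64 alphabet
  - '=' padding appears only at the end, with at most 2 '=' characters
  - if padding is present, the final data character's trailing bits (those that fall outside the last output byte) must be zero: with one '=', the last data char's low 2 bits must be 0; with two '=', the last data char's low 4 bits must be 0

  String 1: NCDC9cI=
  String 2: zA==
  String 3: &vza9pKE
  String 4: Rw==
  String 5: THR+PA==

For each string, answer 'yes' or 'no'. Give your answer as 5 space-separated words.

Answer: yes yes no yes yes

Derivation:
String 1: 'NCDC9cI=' → valid
String 2: 'zA==' → valid
String 3: '&vza9pKE' → invalid (bad char(s): ['&'])
String 4: 'Rw==' → valid
String 5: 'THR+PA==' → valid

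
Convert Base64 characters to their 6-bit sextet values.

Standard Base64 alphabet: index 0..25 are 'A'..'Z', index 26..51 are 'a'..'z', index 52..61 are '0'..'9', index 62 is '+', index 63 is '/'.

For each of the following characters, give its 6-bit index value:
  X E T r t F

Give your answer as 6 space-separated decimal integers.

'X': A..Z range, ord('X') − ord('A') = 23
'E': A..Z range, ord('E') − ord('A') = 4
'T': A..Z range, ord('T') − ord('A') = 19
'r': a..z range, 26 + ord('r') − ord('a') = 43
't': a..z range, 26 + ord('t') − ord('a') = 45
'F': A..Z range, ord('F') − ord('A') = 5

Answer: 23 4 19 43 45 5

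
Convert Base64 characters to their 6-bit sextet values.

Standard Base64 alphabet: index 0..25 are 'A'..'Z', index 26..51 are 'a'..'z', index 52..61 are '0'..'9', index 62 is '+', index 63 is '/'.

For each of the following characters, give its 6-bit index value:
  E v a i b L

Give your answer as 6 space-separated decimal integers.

'E': A..Z range, ord('E') − ord('A') = 4
'v': a..z range, 26 + ord('v') − ord('a') = 47
'a': a..z range, 26 + ord('a') − ord('a') = 26
'i': a..z range, 26 + ord('i') − ord('a') = 34
'b': a..z range, 26 + ord('b') − ord('a') = 27
'L': A..Z range, ord('L') − ord('A') = 11

Answer: 4 47 26 34 27 11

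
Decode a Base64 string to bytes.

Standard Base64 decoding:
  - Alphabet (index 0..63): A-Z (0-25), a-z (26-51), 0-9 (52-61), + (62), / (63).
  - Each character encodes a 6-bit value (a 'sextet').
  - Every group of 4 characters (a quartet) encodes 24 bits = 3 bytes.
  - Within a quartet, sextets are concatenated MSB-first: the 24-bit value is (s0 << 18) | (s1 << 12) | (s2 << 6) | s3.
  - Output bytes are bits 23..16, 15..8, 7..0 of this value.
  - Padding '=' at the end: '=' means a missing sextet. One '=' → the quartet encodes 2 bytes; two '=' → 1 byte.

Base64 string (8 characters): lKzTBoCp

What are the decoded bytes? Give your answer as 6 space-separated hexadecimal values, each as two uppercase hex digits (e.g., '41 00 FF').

After char 0 ('l'=37): chars_in_quartet=1 acc=0x25 bytes_emitted=0
After char 1 ('K'=10): chars_in_quartet=2 acc=0x94A bytes_emitted=0
After char 2 ('z'=51): chars_in_quartet=3 acc=0x252B3 bytes_emitted=0
After char 3 ('T'=19): chars_in_quartet=4 acc=0x94ACD3 -> emit 94 AC D3, reset; bytes_emitted=3
After char 4 ('B'=1): chars_in_quartet=1 acc=0x1 bytes_emitted=3
After char 5 ('o'=40): chars_in_quartet=2 acc=0x68 bytes_emitted=3
After char 6 ('C'=2): chars_in_quartet=3 acc=0x1A02 bytes_emitted=3
After char 7 ('p'=41): chars_in_quartet=4 acc=0x680A9 -> emit 06 80 A9, reset; bytes_emitted=6

Answer: 94 AC D3 06 80 A9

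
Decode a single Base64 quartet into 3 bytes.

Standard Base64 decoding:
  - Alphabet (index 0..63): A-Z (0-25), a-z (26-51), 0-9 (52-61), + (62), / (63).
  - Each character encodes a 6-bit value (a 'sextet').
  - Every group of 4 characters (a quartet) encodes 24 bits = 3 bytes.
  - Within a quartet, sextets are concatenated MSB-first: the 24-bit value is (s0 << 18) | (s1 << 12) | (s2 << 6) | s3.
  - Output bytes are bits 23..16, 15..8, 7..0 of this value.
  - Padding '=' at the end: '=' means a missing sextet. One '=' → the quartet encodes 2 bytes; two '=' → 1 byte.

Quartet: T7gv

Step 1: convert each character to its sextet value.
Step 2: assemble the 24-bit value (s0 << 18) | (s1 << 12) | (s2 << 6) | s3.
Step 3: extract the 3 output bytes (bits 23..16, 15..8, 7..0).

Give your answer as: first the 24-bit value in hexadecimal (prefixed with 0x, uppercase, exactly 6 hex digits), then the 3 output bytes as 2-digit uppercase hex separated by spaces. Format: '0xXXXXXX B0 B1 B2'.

Sextets: T=19, 7=59, g=32, v=47
24-bit: (19<<18) | (59<<12) | (32<<6) | 47
      = 0x4C0000 | 0x03B000 | 0x000800 | 0x00002F
      = 0x4FB82F
Bytes: (v>>16)&0xFF=4F, (v>>8)&0xFF=B8, v&0xFF=2F

Answer: 0x4FB82F 4F B8 2F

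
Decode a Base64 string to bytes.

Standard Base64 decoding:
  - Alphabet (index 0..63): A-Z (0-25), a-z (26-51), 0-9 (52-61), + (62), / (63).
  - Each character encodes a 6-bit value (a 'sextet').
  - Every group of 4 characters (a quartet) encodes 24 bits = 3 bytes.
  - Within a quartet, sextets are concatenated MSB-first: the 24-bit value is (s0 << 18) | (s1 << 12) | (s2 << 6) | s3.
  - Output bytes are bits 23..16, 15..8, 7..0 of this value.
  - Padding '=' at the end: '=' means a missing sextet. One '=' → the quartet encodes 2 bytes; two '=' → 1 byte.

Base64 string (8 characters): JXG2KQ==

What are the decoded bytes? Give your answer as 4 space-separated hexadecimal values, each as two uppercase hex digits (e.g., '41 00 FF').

After char 0 ('J'=9): chars_in_quartet=1 acc=0x9 bytes_emitted=0
After char 1 ('X'=23): chars_in_quartet=2 acc=0x257 bytes_emitted=0
After char 2 ('G'=6): chars_in_quartet=3 acc=0x95C6 bytes_emitted=0
After char 3 ('2'=54): chars_in_quartet=4 acc=0x2571B6 -> emit 25 71 B6, reset; bytes_emitted=3
After char 4 ('K'=10): chars_in_quartet=1 acc=0xA bytes_emitted=3
After char 5 ('Q'=16): chars_in_quartet=2 acc=0x290 bytes_emitted=3
Padding '==': partial quartet acc=0x290 -> emit 29; bytes_emitted=4

Answer: 25 71 B6 29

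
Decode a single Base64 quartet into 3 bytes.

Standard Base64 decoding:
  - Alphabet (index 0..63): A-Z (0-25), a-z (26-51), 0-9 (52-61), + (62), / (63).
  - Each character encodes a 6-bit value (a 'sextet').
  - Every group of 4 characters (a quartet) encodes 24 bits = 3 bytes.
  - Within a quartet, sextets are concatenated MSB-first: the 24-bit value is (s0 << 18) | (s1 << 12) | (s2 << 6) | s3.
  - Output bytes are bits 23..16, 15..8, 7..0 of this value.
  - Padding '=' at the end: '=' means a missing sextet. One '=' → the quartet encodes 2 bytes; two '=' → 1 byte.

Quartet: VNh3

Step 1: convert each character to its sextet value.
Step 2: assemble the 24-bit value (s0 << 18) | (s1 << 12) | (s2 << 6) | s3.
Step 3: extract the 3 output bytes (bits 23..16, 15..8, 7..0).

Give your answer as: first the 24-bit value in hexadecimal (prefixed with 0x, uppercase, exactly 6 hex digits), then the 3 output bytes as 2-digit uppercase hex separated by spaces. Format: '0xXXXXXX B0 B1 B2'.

Sextets: V=21, N=13, h=33, 3=55
24-bit: (21<<18) | (13<<12) | (33<<6) | 55
      = 0x540000 | 0x00D000 | 0x000840 | 0x000037
      = 0x54D877
Bytes: (v>>16)&0xFF=54, (v>>8)&0xFF=D8, v&0xFF=77

Answer: 0x54D877 54 D8 77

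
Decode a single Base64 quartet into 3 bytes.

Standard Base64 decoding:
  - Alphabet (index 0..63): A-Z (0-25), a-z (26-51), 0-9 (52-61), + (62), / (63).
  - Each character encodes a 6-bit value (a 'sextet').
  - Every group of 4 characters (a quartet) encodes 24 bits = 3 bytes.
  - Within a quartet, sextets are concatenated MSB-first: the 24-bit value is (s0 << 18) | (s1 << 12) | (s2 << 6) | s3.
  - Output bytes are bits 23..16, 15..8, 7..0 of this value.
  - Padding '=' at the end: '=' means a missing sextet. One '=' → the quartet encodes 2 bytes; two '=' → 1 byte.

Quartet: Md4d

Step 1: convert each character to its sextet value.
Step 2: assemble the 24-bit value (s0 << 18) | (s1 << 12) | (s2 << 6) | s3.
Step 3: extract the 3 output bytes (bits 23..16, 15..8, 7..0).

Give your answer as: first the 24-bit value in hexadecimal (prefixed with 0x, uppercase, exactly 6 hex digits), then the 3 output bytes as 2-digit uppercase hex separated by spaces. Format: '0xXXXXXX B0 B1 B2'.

Answer: 0x31DE1D 31 DE 1D

Derivation:
Sextets: M=12, d=29, 4=56, d=29
24-bit: (12<<18) | (29<<12) | (56<<6) | 29
      = 0x300000 | 0x01D000 | 0x000E00 | 0x00001D
      = 0x31DE1D
Bytes: (v>>16)&0xFF=31, (v>>8)&0xFF=DE, v&0xFF=1D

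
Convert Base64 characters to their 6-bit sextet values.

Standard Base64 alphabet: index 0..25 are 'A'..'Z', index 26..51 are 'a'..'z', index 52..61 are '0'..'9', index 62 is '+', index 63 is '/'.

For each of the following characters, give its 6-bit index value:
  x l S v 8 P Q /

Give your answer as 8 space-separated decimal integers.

Answer: 49 37 18 47 60 15 16 63

Derivation:
'x': a..z range, 26 + ord('x') − ord('a') = 49
'l': a..z range, 26 + ord('l') − ord('a') = 37
'S': A..Z range, ord('S') − ord('A') = 18
'v': a..z range, 26 + ord('v') − ord('a') = 47
'8': 0..9 range, 52 + ord('8') − ord('0') = 60
'P': A..Z range, ord('P') − ord('A') = 15
'Q': A..Z range, ord('Q') − ord('A') = 16
'/': index 63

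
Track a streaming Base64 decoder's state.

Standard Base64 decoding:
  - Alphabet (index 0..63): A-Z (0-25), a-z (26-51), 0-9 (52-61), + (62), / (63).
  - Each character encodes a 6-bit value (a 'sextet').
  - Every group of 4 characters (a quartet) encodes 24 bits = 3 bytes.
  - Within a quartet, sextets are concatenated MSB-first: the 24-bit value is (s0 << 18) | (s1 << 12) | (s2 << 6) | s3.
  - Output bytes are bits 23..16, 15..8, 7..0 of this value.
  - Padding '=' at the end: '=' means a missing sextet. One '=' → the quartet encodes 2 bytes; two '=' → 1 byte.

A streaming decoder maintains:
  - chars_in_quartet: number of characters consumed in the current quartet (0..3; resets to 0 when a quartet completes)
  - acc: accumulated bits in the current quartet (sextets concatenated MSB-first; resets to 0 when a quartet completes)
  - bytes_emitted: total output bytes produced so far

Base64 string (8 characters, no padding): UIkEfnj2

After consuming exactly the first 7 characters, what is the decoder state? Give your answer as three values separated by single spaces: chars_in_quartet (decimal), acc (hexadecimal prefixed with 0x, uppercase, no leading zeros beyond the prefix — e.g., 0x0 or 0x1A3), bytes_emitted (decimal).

Answer: 3 0x1F9E3 3

Derivation:
After char 0 ('U'=20): chars_in_quartet=1 acc=0x14 bytes_emitted=0
After char 1 ('I'=8): chars_in_quartet=2 acc=0x508 bytes_emitted=0
After char 2 ('k'=36): chars_in_quartet=3 acc=0x14224 bytes_emitted=0
After char 3 ('E'=4): chars_in_quartet=4 acc=0x508904 -> emit 50 89 04, reset; bytes_emitted=3
After char 4 ('f'=31): chars_in_quartet=1 acc=0x1F bytes_emitted=3
After char 5 ('n'=39): chars_in_quartet=2 acc=0x7E7 bytes_emitted=3
After char 6 ('j'=35): chars_in_quartet=3 acc=0x1F9E3 bytes_emitted=3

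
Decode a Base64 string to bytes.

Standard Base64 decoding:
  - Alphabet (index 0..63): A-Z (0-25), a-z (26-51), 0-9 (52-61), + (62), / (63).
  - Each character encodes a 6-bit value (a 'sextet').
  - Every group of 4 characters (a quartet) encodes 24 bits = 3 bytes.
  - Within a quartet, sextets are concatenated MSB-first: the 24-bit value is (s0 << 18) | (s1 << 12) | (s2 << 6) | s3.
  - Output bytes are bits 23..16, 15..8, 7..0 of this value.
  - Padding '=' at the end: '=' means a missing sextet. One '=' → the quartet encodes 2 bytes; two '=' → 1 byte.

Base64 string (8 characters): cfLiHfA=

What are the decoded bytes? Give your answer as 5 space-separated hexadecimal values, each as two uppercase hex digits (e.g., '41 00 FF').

After char 0 ('c'=28): chars_in_quartet=1 acc=0x1C bytes_emitted=0
After char 1 ('f'=31): chars_in_quartet=2 acc=0x71F bytes_emitted=0
After char 2 ('L'=11): chars_in_quartet=3 acc=0x1C7CB bytes_emitted=0
After char 3 ('i'=34): chars_in_quartet=4 acc=0x71F2E2 -> emit 71 F2 E2, reset; bytes_emitted=3
After char 4 ('H'=7): chars_in_quartet=1 acc=0x7 bytes_emitted=3
After char 5 ('f'=31): chars_in_quartet=2 acc=0x1DF bytes_emitted=3
After char 6 ('A'=0): chars_in_quartet=3 acc=0x77C0 bytes_emitted=3
Padding '=': partial quartet acc=0x77C0 -> emit 1D F0; bytes_emitted=5

Answer: 71 F2 E2 1D F0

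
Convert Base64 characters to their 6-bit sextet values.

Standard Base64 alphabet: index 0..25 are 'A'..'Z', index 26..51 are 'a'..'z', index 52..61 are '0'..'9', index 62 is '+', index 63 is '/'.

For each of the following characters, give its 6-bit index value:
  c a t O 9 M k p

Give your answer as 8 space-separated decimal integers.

Answer: 28 26 45 14 61 12 36 41

Derivation:
'c': a..z range, 26 + ord('c') − ord('a') = 28
'a': a..z range, 26 + ord('a') − ord('a') = 26
't': a..z range, 26 + ord('t') − ord('a') = 45
'O': A..Z range, ord('O') − ord('A') = 14
'9': 0..9 range, 52 + ord('9') − ord('0') = 61
'M': A..Z range, ord('M') − ord('A') = 12
'k': a..z range, 26 + ord('k') − ord('a') = 36
'p': a..z range, 26 + ord('p') − ord('a') = 41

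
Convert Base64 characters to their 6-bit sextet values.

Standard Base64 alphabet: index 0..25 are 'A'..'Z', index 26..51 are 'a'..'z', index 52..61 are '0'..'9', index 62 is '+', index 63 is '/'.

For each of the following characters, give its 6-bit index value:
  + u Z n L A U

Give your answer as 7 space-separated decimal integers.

Answer: 62 46 25 39 11 0 20

Derivation:
'+': index 62
'u': a..z range, 26 + ord('u') − ord('a') = 46
'Z': A..Z range, ord('Z') − ord('A') = 25
'n': a..z range, 26 + ord('n') − ord('a') = 39
'L': A..Z range, ord('L') − ord('A') = 11
'A': A..Z range, ord('A') − ord('A') = 0
'U': A..Z range, ord('U') − ord('A') = 20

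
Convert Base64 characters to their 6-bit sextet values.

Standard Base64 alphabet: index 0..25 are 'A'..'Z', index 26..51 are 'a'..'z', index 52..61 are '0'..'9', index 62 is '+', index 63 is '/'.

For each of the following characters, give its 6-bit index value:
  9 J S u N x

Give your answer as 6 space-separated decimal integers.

Answer: 61 9 18 46 13 49

Derivation:
'9': 0..9 range, 52 + ord('9') − ord('0') = 61
'J': A..Z range, ord('J') − ord('A') = 9
'S': A..Z range, ord('S') − ord('A') = 18
'u': a..z range, 26 + ord('u') − ord('a') = 46
'N': A..Z range, ord('N') − ord('A') = 13
'x': a..z range, 26 + ord('x') − ord('a') = 49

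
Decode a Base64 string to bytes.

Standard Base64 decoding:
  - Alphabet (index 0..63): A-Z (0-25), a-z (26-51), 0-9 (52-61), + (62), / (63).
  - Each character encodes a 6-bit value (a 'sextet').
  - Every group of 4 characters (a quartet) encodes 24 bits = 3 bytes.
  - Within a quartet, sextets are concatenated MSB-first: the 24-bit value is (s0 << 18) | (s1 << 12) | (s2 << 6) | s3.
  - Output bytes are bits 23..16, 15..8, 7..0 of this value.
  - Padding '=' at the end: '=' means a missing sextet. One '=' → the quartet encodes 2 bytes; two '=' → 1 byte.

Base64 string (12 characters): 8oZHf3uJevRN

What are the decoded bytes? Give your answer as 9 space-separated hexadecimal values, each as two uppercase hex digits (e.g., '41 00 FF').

After char 0 ('8'=60): chars_in_quartet=1 acc=0x3C bytes_emitted=0
After char 1 ('o'=40): chars_in_quartet=2 acc=0xF28 bytes_emitted=0
After char 2 ('Z'=25): chars_in_quartet=3 acc=0x3CA19 bytes_emitted=0
After char 3 ('H'=7): chars_in_quartet=4 acc=0xF28647 -> emit F2 86 47, reset; bytes_emitted=3
After char 4 ('f'=31): chars_in_quartet=1 acc=0x1F bytes_emitted=3
After char 5 ('3'=55): chars_in_quartet=2 acc=0x7F7 bytes_emitted=3
After char 6 ('u'=46): chars_in_quartet=3 acc=0x1FDEE bytes_emitted=3
After char 7 ('J'=9): chars_in_quartet=4 acc=0x7F7B89 -> emit 7F 7B 89, reset; bytes_emitted=6
After char 8 ('e'=30): chars_in_quartet=1 acc=0x1E bytes_emitted=6
After char 9 ('v'=47): chars_in_quartet=2 acc=0x7AF bytes_emitted=6
After char 10 ('R'=17): chars_in_quartet=3 acc=0x1EBD1 bytes_emitted=6
After char 11 ('N'=13): chars_in_quartet=4 acc=0x7AF44D -> emit 7A F4 4D, reset; bytes_emitted=9

Answer: F2 86 47 7F 7B 89 7A F4 4D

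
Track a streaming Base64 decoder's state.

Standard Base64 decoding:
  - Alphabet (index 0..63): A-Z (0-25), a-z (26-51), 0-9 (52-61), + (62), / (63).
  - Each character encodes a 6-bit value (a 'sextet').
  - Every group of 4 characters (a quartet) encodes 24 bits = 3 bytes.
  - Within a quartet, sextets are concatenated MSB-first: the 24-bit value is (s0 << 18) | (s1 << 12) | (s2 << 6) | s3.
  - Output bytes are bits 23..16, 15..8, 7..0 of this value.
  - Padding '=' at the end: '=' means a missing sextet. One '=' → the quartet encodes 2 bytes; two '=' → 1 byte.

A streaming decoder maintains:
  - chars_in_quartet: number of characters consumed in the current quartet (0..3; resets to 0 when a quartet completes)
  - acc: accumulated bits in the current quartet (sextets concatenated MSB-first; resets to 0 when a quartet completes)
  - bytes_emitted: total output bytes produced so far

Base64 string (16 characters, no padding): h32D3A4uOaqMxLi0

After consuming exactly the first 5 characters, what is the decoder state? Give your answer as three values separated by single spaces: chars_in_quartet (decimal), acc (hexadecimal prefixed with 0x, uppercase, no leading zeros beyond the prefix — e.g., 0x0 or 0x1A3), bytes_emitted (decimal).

After char 0 ('h'=33): chars_in_quartet=1 acc=0x21 bytes_emitted=0
After char 1 ('3'=55): chars_in_quartet=2 acc=0x877 bytes_emitted=0
After char 2 ('2'=54): chars_in_quartet=3 acc=0x21DF6 bytes_emitted=0
After char 3 ('D'=3): chars_in_quartet=4 acc=0x877D83 -> emit 87 7D 83, reset; bytes_emitted=3
After char 4 ('3'=55): chars_in_quartet=1 acc=0x37 bytes_emitted=3

Answer: 1 0x37 3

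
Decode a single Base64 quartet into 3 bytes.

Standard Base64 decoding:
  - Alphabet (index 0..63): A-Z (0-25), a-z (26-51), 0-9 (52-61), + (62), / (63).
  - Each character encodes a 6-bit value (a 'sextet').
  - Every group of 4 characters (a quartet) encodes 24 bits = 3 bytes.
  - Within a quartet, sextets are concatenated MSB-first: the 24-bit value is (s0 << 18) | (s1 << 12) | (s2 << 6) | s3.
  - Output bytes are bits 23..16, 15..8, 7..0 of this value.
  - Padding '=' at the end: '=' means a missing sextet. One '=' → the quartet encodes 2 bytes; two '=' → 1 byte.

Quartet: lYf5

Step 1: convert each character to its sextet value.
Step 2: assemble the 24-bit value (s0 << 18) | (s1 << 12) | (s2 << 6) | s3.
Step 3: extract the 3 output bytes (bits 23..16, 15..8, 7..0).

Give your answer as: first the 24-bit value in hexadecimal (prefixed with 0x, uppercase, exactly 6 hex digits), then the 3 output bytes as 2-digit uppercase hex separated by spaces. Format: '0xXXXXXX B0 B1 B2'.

Sextets: l=37, Y=24, f=31, 5=57
24-bit: (37<<18) | (24<<12) | (31<<6) | 57
      = 0x940000 | 0x018000 | 0x0007C0 | 0x000039
      = 0x9587F9
Bytes: (v>>16)&0xFF=95, (v>>8)&0xFF=87, v&0xFF=F9

Answer: 0x9587F9 95 87 F9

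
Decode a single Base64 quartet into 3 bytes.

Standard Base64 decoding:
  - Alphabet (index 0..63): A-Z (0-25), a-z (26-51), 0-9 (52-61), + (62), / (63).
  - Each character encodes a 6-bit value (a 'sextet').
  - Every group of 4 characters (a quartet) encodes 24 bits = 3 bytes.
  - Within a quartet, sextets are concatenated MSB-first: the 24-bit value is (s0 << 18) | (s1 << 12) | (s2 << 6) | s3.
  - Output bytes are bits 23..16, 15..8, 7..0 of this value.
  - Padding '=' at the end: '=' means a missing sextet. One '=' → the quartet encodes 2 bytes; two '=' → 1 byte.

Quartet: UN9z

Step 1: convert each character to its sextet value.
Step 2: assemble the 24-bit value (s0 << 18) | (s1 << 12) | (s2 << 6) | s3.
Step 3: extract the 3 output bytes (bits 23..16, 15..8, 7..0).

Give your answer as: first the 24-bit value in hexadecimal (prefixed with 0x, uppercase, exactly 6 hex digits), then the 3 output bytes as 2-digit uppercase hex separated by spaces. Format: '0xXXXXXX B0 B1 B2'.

Answer: 0x50DF73 50 DF 73

Derivation:
Sextets: U=20, N=13, 9=61, z=51
24-bit: (20<<18) | (13<<12) | (61<<6) | 51
      = 0x500000 | 0x00D000 | 0x000F40 | 0x000033
      = 0x50DF73
Bytes: (v>>16)&0xFF=50, (v>>8)&0xFF=DF, v&0xFF=73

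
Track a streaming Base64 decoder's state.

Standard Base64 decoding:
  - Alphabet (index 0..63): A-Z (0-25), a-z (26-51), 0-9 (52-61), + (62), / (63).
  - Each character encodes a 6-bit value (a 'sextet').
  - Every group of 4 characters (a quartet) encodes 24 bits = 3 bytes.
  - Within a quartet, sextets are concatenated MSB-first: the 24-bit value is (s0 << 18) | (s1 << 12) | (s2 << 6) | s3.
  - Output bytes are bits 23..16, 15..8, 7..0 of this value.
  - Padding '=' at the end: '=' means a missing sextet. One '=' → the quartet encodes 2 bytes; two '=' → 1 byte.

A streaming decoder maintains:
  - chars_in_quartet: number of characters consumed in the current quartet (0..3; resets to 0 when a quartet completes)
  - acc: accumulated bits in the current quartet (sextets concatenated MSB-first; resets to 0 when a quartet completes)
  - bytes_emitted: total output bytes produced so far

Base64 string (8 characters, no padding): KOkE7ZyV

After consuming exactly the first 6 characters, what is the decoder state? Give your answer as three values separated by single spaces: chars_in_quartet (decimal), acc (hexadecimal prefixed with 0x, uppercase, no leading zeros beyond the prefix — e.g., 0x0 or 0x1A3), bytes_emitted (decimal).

After char 0 ('K'=10): chars_in_quartet=1 acc=0xA bytes_emitted=0
After char 1 ('O'=14): chars_in_quartet=2 acc=0x28E bytes_emitted=0
After char 2 ('k'=36): chars_in_quartet=3 acc=0xA3A4 bytes_emitted=0
After char 3 ('E'=4): chars_in_quartet=4 acc=0x28E904 -> emit 28 E9 04, reset; bytes_emitted=3
After char 4 ('7'=59): chars_in_quartet=1 acc=0x3B bytes_emitted=3
After char 5 ('Z'=25): chars_in_quartet=2 acc=0xED9 bytes_emitted=3

Answer: 2 0xED9 3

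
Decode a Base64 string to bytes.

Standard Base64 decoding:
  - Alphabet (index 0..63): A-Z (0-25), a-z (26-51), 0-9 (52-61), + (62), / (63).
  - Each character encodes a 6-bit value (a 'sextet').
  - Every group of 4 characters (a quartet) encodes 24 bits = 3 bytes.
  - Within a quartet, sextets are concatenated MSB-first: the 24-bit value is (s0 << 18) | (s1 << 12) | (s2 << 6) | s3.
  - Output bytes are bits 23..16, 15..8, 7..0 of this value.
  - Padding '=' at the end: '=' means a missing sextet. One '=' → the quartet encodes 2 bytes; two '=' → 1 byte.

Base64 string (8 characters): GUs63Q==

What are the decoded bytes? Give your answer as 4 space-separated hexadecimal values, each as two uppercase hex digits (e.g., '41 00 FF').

Answer: 19 4B 3A DD

Derivation:
After char 0 ('G'=6): chars_in_quartet=1 acc=0x6 bytes_emitted=0
After char 1 ('U'=20): chars_in_quartet=2 acc=0x194 bytes_emitted=0
After char 2 ('s'=44): chars_in_quartet=3 acc=0x652C bytes_emitted=0
After char 3 ('6'=58): chars_in_quartet=4 acc=0x194B3A -> emit 19 4B 3A, reset; bytes_emitted=3
After char 4 ('3'=55): chars_in_quartet=1 acc=0x37 bytes_emitted=3
After char 5 ('Q'=16): chars_in_quartet=2 acc=0xDD0 bytes_emitted=3
Padding '==': partial quartet acc=0xDD0 -> emit DD; bytes_emitted=4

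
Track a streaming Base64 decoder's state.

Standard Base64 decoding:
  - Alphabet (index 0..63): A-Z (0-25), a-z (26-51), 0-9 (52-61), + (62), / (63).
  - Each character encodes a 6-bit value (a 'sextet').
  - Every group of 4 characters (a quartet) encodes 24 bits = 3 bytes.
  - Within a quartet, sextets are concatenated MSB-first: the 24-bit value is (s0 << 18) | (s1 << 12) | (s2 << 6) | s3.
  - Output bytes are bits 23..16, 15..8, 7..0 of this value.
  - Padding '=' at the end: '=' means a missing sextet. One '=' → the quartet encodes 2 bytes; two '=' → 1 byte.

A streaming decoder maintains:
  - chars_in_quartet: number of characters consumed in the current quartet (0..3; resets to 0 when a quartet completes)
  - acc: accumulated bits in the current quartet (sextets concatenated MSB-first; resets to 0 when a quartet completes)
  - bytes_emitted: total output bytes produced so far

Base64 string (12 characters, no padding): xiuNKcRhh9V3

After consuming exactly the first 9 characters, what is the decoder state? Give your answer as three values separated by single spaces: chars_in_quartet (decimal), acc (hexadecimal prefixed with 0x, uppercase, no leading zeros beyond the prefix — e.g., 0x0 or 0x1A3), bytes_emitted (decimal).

After char 0 ('x'=49): chars_in_quartet=1 acc=0x31 bytes_emitted=0
After char 1 ('i'=34): chars_in_quartet=2 acc=0xC62 bytes_emitted=0
After char 2 ('u'=46): chars_in_quartet=3 acc=0x318AE bytes_emitted=0
After char 3 ('N'=13): chars_in_quartet=4 acc=0xC62B8D -> emit C6 2B 8D, reset; bytes_emitted=3
After char 4 ('K'=10): chars_in_quartet=1 acc=0xA bytes_emitted=3
After char 5 ('c'=28): chars_in_quartet=2 acc=0x29C bytes_emitted=3
After char 6 ('R'=17): chars_in_quartet=3 acc=0xA711 bytes_emitted=3
After char 7 ('h'=33): chars_in_quartet=4 acc=0x29C461 -> emit 29 C4 61, reset; bytes_emitted=6
After char 8 ('h'=33): chars_in_quartet=1 acc=0x21 bytes_emitted=6

Answer: 1 0x21 6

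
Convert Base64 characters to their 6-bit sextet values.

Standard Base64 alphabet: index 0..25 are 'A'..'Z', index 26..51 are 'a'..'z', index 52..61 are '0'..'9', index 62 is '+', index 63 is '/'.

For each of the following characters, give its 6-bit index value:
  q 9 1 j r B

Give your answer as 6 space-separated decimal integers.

'q': a..z range, 26 + ord('q') − ord('a') = 42
'9': 0..9 range, 52 + ord('9') − ord('0') = 61
'1': 0..9 range, 52 + ord('1') − ord('0') = 53
'j': a..z range, 26 + ord('j') − ord('a') = 35
'r': a..z range, 26 + ord('r') − ord('a') = 43
'B': A..Z range, ord('B') − ord('A') = 1

Answer: 42 61 53 35 43 1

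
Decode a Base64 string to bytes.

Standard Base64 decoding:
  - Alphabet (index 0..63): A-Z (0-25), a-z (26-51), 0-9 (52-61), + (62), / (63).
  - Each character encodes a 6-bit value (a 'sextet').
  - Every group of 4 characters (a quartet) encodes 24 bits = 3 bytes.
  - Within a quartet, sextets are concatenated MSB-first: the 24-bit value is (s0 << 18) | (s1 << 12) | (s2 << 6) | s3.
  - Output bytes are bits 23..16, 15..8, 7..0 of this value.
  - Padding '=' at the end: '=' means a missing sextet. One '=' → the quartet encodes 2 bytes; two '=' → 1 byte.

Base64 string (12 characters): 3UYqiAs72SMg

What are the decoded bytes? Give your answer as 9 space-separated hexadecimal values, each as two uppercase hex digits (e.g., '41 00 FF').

Answer: DD 46 2A 88 0B 3B D9 23 20

Derivation:
After char 0 ('3'=55): chars_in_quartet=1 acc=0x37 bytes_emitted=0
After char 1 ('U'=20): chars_in_quartet=2 acc=0xDD4 bytes_emitted=0
After char 2 ('Y'=24): chars_in_quartet=3 acc=0x37518 bytes_emitted=0
After char 3 ('q'=42): chars_in_quartet=4 acc=0xDD462A -> emit DD 46 2A, reset; bytes_emitted=3
After char 4 ('i'=34): chars_in_quartet=1 acc=0x22 bytes_emitted=3
After char 5 ('A'=0): chars_in_quartet=2 acc=0x880 bytes_emitted=3
After char 6 ('s'=44): chars_in_quartet=3 acc=0x2202C bytes_emitted=3
After char 7 ('7'=59): chars_in_quartet=4 acc=0x880B3B -> emit 88 0B 3B, reset; bytes_emitted=6
After char 8 ('2'=54): chars_in_quartet=1 acc=0x36 bytes_emitted=6
After char 9 ('S'=18): chars_in_quartet=2 acc=0xD92 bytes_emitted=6
After char 10 ('M'=12): chars_in_quartet=3 acc=0x3648C bytes_emitted=6
After char 11 ('g'=32): chars_in_quartet=4 acc=0xD92320 -> emit D9 23 20, reset; bytes_emitted=9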